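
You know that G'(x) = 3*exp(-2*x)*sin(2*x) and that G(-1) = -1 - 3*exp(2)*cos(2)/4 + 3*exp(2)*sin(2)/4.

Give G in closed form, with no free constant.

A first test for any G(x): its x-derivative must equal the given G'(x).
A general antiderivative is -3*exp(-2*x)*sin(2*x)/4 - 3*exp(-2*x)*cos(2*x)/4 + C.
The condition gives C = -1 - 3*exp(2)*cos(2)/4 + 3*exp(2)*sin(2)/4 - (-3*exp(2)*cos(2)/4 + 3*exp(2)*sin(2)/4) = -1.
So G(x) = (-4*exp(2*x) - 3*sin(2*x) - 3*cos(2*x))*exp(-2*x)/4.
Check: d/dx[(-4*exp(2*x) - 3*sin(2*x) - 3*cos(2*x))*exp(-2*x)/4] = 3*exp(-2*x)*sin(2*x) = G'(x).

G(x) = (-4*exp(2*x) - 3*sin(2*x) - 3*cos(2*x))*exp(-2*x)/4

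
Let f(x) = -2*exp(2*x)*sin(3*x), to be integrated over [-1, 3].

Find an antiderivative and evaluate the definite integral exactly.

Recover f(x) by differentiating a candidate F(x); any mismatch rules it out.
F(x) = 2*(-2*sin(3*x) + 3*cos(3*x))*exp(2*x)/13 is an antiderivative of f.
Check: d/dx[2*(-2*sin(3*x) + 3*cos(3*x))*exp(2*x)/13] = -2*exp(2*x)*sin(3*x) = f(x).
F(3) = 6*exp(6)*cos(9)/13 - 4*exp(6)*sin(9)/13; F(-1) = 6*exp(-2)*cos(3)/13 + 4*exp(-2)*sin(3)/13.
Integral = F(3) - F(-1) = 6*exp(6)*cos(9)/13 - 4*exp(6)*sin(9)/13 - 4*exp(-2)*sin(3)/13 - 6*exp(-2)*cos(3)/13.

Antiderivative: F(x) = 2*(-2*sin(3*x) + 3*cos(3*x))*exp(2*x)/13; value = 6*exp(6)*cos(9)/13 - 4*exp(6)*sin(9)/13 - 4*exp(-2)*sin(3)/13 - 6*exp(-2)*cos(3)/13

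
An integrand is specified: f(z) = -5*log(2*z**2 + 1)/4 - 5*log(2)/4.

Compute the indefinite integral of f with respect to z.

For F(z) to be correct the identity F'(z) - f(z) = 0 must hold.
Check: d/dz[-5*z*log(4*z**2 + 2)/4 + 5*z/2 - 5*sqrt(2)*atan(sqrt(2)*z)/4] = -5*log(2*z**2 + 1)/4 - 5*log(2)/4 = f(z).

F(z) = -5*z*log(4*z**2 + 2)/4 + 5*z/2 - 5*sqrt(2)*atan(sqrt(2)*z)/4 + C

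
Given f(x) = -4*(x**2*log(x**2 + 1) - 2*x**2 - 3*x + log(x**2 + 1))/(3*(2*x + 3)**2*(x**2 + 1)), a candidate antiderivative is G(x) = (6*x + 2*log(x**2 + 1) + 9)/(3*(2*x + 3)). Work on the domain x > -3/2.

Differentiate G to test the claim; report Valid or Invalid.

d/dx[G] = (-4*x**2*log(x**2 + 1) + 8*x**2 + 12*x - 4*log(x**2 + 1))/(12*x**4 + 36*x**3 + 39*x**2 + 36*x + 27)
This equals f(x) exactly, so the claim holds.

Valid - the claim checks out under differentiation.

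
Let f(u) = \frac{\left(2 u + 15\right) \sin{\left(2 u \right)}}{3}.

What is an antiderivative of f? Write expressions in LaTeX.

An antiderivative is F(u) = - \frac{u \cos{\left(2 u \right)}}{3} + \frac{\sin{\left(2 u \right)}}{6} - \frac{5 \cos{\left(2 u \right)}}{2}.

Differentiate the proposed F(u) back; it has to land on f(u) exactly.
Check: d/du[- \frac{u \cos{\left(2 u \right)}}{3} + \frac{\sin{\left(2 u \right)}}{6} - \frac{5 \cos{\left(2 u \right)}}{2}] = \frac{2 u \sin{\left(2 u \right)}}{3} + 5 \sin{\left(2 u \right)}, which equals f(u).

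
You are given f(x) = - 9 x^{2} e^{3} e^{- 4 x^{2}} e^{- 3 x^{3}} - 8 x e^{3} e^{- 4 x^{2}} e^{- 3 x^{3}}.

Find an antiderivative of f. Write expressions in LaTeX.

f matches the chain-rule pattern g'(h)*h' with inner function h(x) = - 3 x^{3} - 4 x^{2} + 3; substituting u = h(x) collapses the integral.
Check: d/dx[e^{3} e^{- 4 x^{2}} e^{- 3 x^{3}}] = \left(- 9 x^{2} e^{3} - 8 x e^{3}\right) e^{- 4 x^{2}} e^{- 3 x^{3}}, which equals f(x).

An antiderivative is F(x) = e^{3} e^{- 4 x^{2}} e^{- 3 x^{3}}.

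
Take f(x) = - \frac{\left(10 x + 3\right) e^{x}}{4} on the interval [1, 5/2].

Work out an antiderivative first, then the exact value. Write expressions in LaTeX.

f has the shape u'v + uv' for u = \frac{7}{4} - \frac{5 x}{2} and v = e^{x} — it is the derivative of the product u*v.
F(x) = - \frac{5 x e^{x}}{2} + \frac{7 e^{x}}{4} is an antiderivative of f.
Check: d/dx[- \frac{5 x e^{x}}{2} + \frac{7 e^{x}}{4}] = - \frac{5 x e^{x}}{2} - \frac{3 e^{x}}{4}, which equals f(x).
F(5/2) = - \frac{9 e^{\frac{5}{2}}}{2}; F(1) = - \frac{3 e}{4}.
Integral = F(5/2) - F(1) = - \frac{9 e^{\frac{5}{2}}}{2} + \frac{3 e}{4}.

Antiderivative: F(x) = - \frac{5 x e^{x}}{2} + \frac{7 e^{x}}{4}; value = - \frac{9 e^{\frac{5}{2}}}{2} + \frac{3 e}{4}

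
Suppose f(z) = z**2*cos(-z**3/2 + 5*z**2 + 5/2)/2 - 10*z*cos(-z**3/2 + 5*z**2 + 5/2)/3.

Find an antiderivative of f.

The substitution u = -z**3/2 + 5*z**2 + 5/2 works: f is exactly (dF/du)*(du/dz) for that inner function.
Check: d/dz[-sin(-z**3/2 + 5*z**2 + 5/2)/3] = z**2*cos(-z**3/2 + 5*z**2 + 5/2)/2 - 10*z*cos(-z**3/2 + 5*z**2 + 5/2)/3 = f(z).

An antiderivative is F(z) = -sin(-z**3/2 + 5*z**2 + 5/2)/3.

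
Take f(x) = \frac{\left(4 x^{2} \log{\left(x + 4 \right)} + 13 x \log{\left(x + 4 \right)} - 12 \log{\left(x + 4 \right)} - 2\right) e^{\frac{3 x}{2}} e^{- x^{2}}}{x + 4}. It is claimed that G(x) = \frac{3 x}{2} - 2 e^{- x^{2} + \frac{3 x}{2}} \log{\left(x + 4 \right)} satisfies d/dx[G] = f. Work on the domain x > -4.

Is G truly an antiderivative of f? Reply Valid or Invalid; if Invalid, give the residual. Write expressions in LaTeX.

Invalid: d/dx[G] - f = \frac{3}{2}, which is not 0.

d/dx[G] = \frac{8 x^{2} e^{\frac{3 x}{2}} e^{- x^{2}} \log{\left(x + 4 \right)} + 26 x e^{\frac{3 x}{2}} e^{- x^{2}} \log{\left(x + 4 \right)} + 3 x - 24 e^{\frac{3 x}{2}} e^{- x^{2}} \log{\left(x + 4 \right)} - 4 e^{\frac{3 x}{2}} e^{- x^{2}} + 12}{2 x + 8}
d/dx[G] - f(x) = \frac{3}{2} != 0.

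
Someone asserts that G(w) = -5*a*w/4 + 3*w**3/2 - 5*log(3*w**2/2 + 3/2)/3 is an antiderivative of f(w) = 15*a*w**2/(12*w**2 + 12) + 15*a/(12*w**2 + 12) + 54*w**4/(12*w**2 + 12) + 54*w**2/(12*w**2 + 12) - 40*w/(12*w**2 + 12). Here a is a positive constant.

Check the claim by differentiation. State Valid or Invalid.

d/dw[G] = (-15*a*w**2 - 15*a + 54*w**4 + 54*w**2 - 40*w)/(12*w**2 + 12)
d/dw[G] - f(w) = -5*a/2 != 0.

Invalid: d/dw[G] - f = -5*a/2, which is not 0.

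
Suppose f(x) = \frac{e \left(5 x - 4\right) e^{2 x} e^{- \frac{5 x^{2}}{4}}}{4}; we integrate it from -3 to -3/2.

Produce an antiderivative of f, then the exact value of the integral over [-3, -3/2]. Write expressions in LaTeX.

Antiderivative: F(x) = - \frac{e e^{2 x} e^{- \frac{5 x^{2}}{4}}}{2}; value = - \frac{1}{2 e^{\frac{77}{16}}} + \frac{1}{2 e^{\frac{65}{4}}}

f matches the chain-rule pattern g'(h)*h' with inner function h(x) = - \frac{5 x^{2}}{4} + 2 x + 1; substituting u = h(x) collapses the integral.
F(x) = - \frac{e e^{2 x} e^{- \frac{5 x^{2}}{4}}}{2} is an antiderivative of f.
Check: d/dx[- \frac{e e^{2 x} e^{- \frac{5 x^{2}}{4}}}{2}] = \frac{\left(5 e x e^{2 x} - 4 e e^{2 x}\right) e^{- \frac{5 x^{2}}{4}}}{4}, which equals f(x).
F(-3/2) = - \frac{1}{2 e^{\frac{77}{16}}}; F(-3) = - \frac{1}{2 e^{\frac{65}{4}}}.
Integral = F(-3/2) - F(-3) = - \frac{1}{2 e^{\frac{77}{16}}} + \frac{1}{2 e^{\frac{65}{4}}}.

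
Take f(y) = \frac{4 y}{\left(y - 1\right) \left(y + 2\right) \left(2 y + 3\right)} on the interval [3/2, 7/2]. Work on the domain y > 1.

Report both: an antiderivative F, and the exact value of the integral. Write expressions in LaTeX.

Factor the denominator (\left(y - 1\right) \left(y + 2\right) \left(2 y + 3\right)) and decompose: f = \frac{24}{5 \left(2 y + 3\right)} - \frac{8}{3 \left(y + 2\right)} + \frac{4}{15 \left(y - 1\right)}; each piece integrates to a log, atan, or power term.
F(y) = \frac{4 \log{\left(y - 1 \right)}}{15} + \frac{12 \log{\left(y + \frac{3}{2} \right)}}{5} - \frac{8 \log{\left(y + 2 \right)}}{3} is an antiderivative of f.
Check: d/dy[\frac{4 \log{\left(y - 1 \right)}}{15} + \frac{12 \log{\left(y + \frac{3}{2} \right)}}{5} - \frac{8 \log{\left(y + 2 \right)}}{3}] = \frac{4 y}{2 y^{3} + 5 y^{2} - y - 6}, which equals f(y).
F(7/2) = - \frac{8 \log{\left(\frac{11}{2} \right)}}{3} + \frac{4 \log{\left(\frac{5}{2} \right)}}{15} + \frac{12 \log{\left(5 \right)}}{5}; F(3/2) = - \frac{8 \log{\left(\frac{7}{2} \right)}}{3} - \frac{4 \log{\left(2 \right)}}{15} + \frac{12 \log{\left(3 \right)}}{5}.
Integral = F(7/2) - F(3/2) = - \frac{8 \log{\left(\frac{11}{2} \right)}}{3} - \frac{12 \log{\left(3 \right)}}{5} + \frac{4 \log{\left(2 \right)}}{15} + \frac{4 \log{\left(\frac{5}{2} \right)}}{15} + \frac{8 \log{\left(\frac{7}{2} \right)}}{3} + \frac{12 \log{\left(5 \right)}}{5}.

Antiderivative: F(y) = \frac{4 \log{\left(y - 1 \right)}}{15} + \frac{12 \log{\left(y + \frac{3}{2} \right)}}{5} - \frac{8 \log{\left(y + 2 \right)}}{3}; value = - \frac{8 \log{\left(\frac{11}{2} \right)}}{3} - \frac{12 \log{\left(3 \right)}}{5} + \frac{4 \log{\left(2 \right)}}{15} + \frac{4 \log{\left(\frac{5}{2} \right)}}{15} + \frac{8 \log{\left(\frac{7}{2} \right)}}{3} + \frac{12 \log{\left(5 \right)}}{5}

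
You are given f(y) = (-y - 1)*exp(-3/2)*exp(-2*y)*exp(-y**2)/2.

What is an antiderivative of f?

An antiderivative is F(y) = exp(-y**2 - 2*y - 3/2)/4.

The substitution u = -y**2 - 2*y - 3/2 works: f is exactly (dF/du)*(du/dy) for that inner function.
Check: d/dy[exp(-y**2 - 2*y - 3/2)/4] = (-y - 1)*exp(-3/2)*exp(-2*y)*exp(-y**2)/2 = f(y).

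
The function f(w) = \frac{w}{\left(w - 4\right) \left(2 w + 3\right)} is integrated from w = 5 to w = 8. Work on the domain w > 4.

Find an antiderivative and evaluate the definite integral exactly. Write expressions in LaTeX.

Factor the denominator (\left(w - 4\right) \left(2 w + 3\right)) and decompose: f = \frac{3}{11 \left(2 w + 3\right)} + \frac{4}{11 \left(w - 4\right)}; each piece integrates to a log, atan, or power term.
F(w) = \frac{8 \log{\left(w - 4 \right)} + 3 \log{\left(w + \frac{3}{2} \right)}}{22} is an antiderivative of f.
Check: d/dw[\frac{8 \log{\left(w - 4 \right)} + 3 \log{\left(w + \frac{3}{2} \right)}}{22}] = \frac{w}{2 w^{2} - 5 w - 12}, which equals f(w).
F(8) = \frac{3 \log{\left(\frac{19}{2} \right)}}{22} + \frac{4 \log{\left(4 \right)}}{11}; F(5) = \frac{3 \log{\left(\frac{13}{2} \right)}}{22}.
Integral = F(8) - F(5) = - \frac{3 \log{\left(\frac{13}{2} \right)}}{22} + \frac{3 \log{\left(\frac{19}{2} \right)}}{22} + \frac{4 \log{\left(4 \right)}}{11}.

Antiderivative: F(w) = \frac{8 \log{\left(w - 4 \right)} + 3 \log{\left(w + \frac{3}{2} \right)}}{22}; value = - \frac{3 \log{\left(\frac{13}{2} \right)}}{22} + \frac{3 \log{\left(\frac{19}{2} \right)}}{22} + \frac{4 \log{\left(4 \right)}}{11}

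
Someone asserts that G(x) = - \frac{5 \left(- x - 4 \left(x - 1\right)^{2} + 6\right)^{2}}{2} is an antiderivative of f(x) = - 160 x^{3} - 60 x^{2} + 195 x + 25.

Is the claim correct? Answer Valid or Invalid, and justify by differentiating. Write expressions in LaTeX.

d/dx[G] = - 160 x^{3} + 420 x^{2} - 165 x - 70
d/dx[G] - f(x) = 480 x^{2} - 360 x - 95 != 0.

Invalid: d/dx[G] - f = 480 x^{2} - 360 x - 95, which is not 0.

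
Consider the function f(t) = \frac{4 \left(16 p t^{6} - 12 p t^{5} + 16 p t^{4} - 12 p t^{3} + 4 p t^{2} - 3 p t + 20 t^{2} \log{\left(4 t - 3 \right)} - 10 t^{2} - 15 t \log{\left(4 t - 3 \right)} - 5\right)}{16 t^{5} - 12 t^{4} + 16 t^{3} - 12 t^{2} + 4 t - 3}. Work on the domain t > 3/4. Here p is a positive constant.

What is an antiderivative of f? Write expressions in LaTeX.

An antiderivative F(t) passes only if d/dt[F] lands on f(t) exactly.
Check: d/dt[\frac{2 p t^{2} \left(2 t^{2} + 1\right) - 5 \log{\left(4 t - 3 \right)}}{2 t^{2} + 1}] = \frac{64 p t^{6} - 48 p t^{5} + 64 p t^{4} - 48 p t^{3} + 16 p t^{2} - 12 p t + 80 t^{2} \log{\left(4 t - 3 \right)} - 40 t^{2} - 60 t \log{\left(4 t - 3 \right)} - 20}{16 t^{5} - 12 t^{4} + 16 t^{3} - 12 t^{2} + 4 t - 3}, which equals f(t).

An antiderivative is F(t) = \frac{2 p t^{2} \left(2 t^{2} + 1\right) - 5 \log{\left(4 t - 3 \right)}}{2 t^{2} + 1}.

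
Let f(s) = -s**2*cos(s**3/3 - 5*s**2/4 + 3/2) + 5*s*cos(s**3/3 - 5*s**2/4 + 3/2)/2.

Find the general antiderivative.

F(s) = -sin(s**3/3 - 5*s**2/4 + 3/2) + C

The substitution u = s**3/3 - 5*s**2/4 + 3/2 works: f is exactly (dF/du)*(du/ds) for that inner function.
Check: d/ds[-sin(s**3/3 - 5*s**2/4 + 3/2)] = -s**2*cos(s**3/3 - 5*s**2/4 + 3/2) + 5*s*cos(s**3/3 - 5*s**2/4 + 3/2)/2 = f(s).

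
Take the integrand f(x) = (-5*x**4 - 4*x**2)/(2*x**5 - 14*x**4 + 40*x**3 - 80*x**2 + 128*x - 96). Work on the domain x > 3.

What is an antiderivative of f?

An antiderivative is F(x) = (-441*x*log(x - 3) + 364*x*log(x - 2) + 6*x*log(x**2 + 4) - 8*x*atan(x/2) + 882*log(x - 3) - 728*log(x - 2) - 12*log(x**2 + 4) + 16*atan(x/2) - 156)/(26*x - 52).

Factor the denominator (2*(x - 3)*(x - 2)**2*(x**2 + 4)) and decompose: f = 2*(3*x - 4)/(13*(x**2 + 4)) + 14/(x - 2) + 6/(x - 2)**2 - 441/(26*(x - 3)); each piece integrates to a log, atan, or power term.
Check: d/dx[(-441*x*log(x - 3) + 364*x*log(x - 2) + 6*x*log(x**2 + 4) - 8*x*atan(x/2) + 882*log(x - 3) - 728*log(x - 2) - 12*log(x**2 + 4) + 16*atan(x/2) - 156)/(26*x - 52)] = (-5*x**4 - 4*x**2)/(2*x**5 - 14*x**4 + 40*x**3 - 80*x**2 + 128*x - 96) = f(x).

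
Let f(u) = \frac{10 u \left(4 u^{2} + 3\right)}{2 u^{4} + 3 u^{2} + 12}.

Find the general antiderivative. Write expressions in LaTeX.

F(u) = 5 \log{\left(\frac{u^{4}}{3} + \frac{u^{2}}{2} + 2 \right)} + C

The substitution w = \frac{u^{4}}{3} + \frac{u^{2}}{2} + 2 works: f is exactly (dF/dw)*(dw/du) for that inner function.
Check: d/du[5 \log{\left(\frac{u^{4}}{3} + \frac{u^{2}}{2} + 2 \right)}] = \frac{40 u^{3} + 30 u}{2 u^{4} + 3 u^{2} + 12}, which equals f(u).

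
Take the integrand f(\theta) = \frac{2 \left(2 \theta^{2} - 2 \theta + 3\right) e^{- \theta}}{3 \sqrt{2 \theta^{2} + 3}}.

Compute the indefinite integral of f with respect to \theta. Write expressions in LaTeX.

Recognize the product-rule pattern: f = u'v + uv' with u = - \frac{2 \sqrt{2 \theta^{2} + 3}}{3}, v = e^{- \theta}, so integration by parts undoes it.
Check: d/d\theta[- \frac{2 \sqrt{2 \theta^{2} + 3} e^{- \theta}}{3}] = \frac{\left(4 \theta^{2} - 4 \theta + 6\right) e^{- \theta}}{3 \sqrt{2 \theta^{2} + 3}}, which equals f(\theta).

F(\theta) = - \frac{2 \sqrt{2 \theta^{2} + 3} e^{- \theta}}{3} + C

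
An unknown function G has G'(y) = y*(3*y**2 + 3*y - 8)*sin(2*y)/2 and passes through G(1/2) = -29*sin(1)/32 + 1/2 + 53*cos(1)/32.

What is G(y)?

Whatever form G(y) takes, its d/dy must return the stated G'(y).
A general antiderivative is -3*y**3*cos(2*y)/4 + 9*y**2*sin(2*y)/8 - 3*y**2*cos(2*y)/4 + 3*y*sin(2*y)/4 + 25*y*cos(2*y)/8 - 25*sin(2*y)/16 + 3*cos(2*y)/8 + C.
The condition gives C = -29*sin(1)/32 + 1/2 + 53*cos(1)/32 - (-29*sin(1)/32 + 53*cos(1)/32) = 1/2.
So G(y) = (-12*y**3*cos(2*y) + 18*y**2*sin(2*y) - 12*y**2*cos(2*y) + 12*y*sin(2*y) + 50*y*cos(2*y) - 25*sin(2*y) + 6*cos(2*y) + 8)/16.
Check: d/dy[(-12*y**3*cos(2*y) + 18*y**2*sin(2*y) - 12*y**2*cos(2*y) + 12*y*sin(2*y) + 50*y*cos(2*y) - 25*sin(2*y) + 6*cos(2*y) + 8)/16] = 3*y**3*sin(2*y)/2 + 3*y**2*sin(2*y)/2 - 4*y*sin(2*y), which equals G'(y).

G(y) = (-12*y**3*cos(2*y) + 18*y**2*sin(2*y) - 12*y**2*cos(2*y) + 12*y*sin(2*y) + 50*y*cos(2*y) - 25*sin(2*y) + 6*cos(2*y) + 8)/16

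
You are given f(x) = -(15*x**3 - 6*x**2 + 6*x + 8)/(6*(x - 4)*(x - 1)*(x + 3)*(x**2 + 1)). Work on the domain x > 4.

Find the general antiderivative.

Factor the denominator (6*(x - 4)*(x - 1)*(x + 3)*(x**2 + 1)) and decompose: f = -(21*x + 152)/(1020*(x**2 + 1)) + 67/(240*(x + 3)) + 23/(144*(x - 1)) - 64/(153*(x - 4)); each piece integrates to a log, atan, or power term.
Check: d/dx[-64*log(x - 4)/153 + 23*log(x - 1)/144 + 67*log(x + 3)/240 - 7*log(x**2 + 1)/680 - 38*atan(x)/255] = (-15*x**3 + 6*x**2 - 6*x - 8)/(6*x**5 - 12*x**4 - 60*x**3 + 60*x**2 - 66*x + 72), which equals f(x).

F(x) = -64*log(x - 4)/153 + 23*log(x - 1)/144 + 67*log(x + 3)/240 - 7*log(x**2 + 1)/680 - 38*atan(x)/255 + C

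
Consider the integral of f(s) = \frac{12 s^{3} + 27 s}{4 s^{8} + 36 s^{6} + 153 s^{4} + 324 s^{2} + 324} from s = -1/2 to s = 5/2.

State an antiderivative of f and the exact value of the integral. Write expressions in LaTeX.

The substitution u = \frac{2 s^{4}}{3} + 3 s^{2} + 6 works: f is exactly (dF/du)*(du/ds) for that inner function.
F(s) = - \frac{3}{2 \left(2 s^{4} + 9 s^{2} + 18\right)} is an antiderivative of f.
Check: d/ds[- \frac{3}{2 \left(2 s^{4} + 9 s^{2} + 18\right)}] = \frac{12 s^{3} + 27 s}{4 s^{8} + 36 s^{6} + 153 s^{4} + 324 s^{2} + 324} = f(s).
F(5/2) = - \frac{12}{1219}; F(-1/2) = - \frac{12}{163}.
Integral = F(5/2) - F(-1/2) = \frac{12672}{198697}.

Antiderivative: F(s) = - \frac{3}{2 \left(2 s^{4} + 9 s^{2} + 18\right)}; value = \frac{12672}{198697}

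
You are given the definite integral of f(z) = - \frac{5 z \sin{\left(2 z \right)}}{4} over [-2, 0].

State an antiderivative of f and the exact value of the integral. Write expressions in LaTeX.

Whatever form F(z) takes, F'(z) = f(z) is non-negotiable.
F(z) = \frac{5 z \cos{\left(2 z \right)}}{8} - \frac{5 \sin{\left(2 z \right)}}{16} is an antiderivative of f.
Check: d/dz[\frac{5 z \cos{\left(2 z \right)}}{8} - \frac{5 \sin{\left(2 z \right)}}{16}] = - \frac{5 z \sin{\left(2 z \right)}}{4} = f(z).
F(0) = 0; F(-2) = \frac{5 \sin{\left(4 \right)}}{16} - \frac{5 \cos{\left(4 \right)}}{4}.
Integral = F(0) - F(-2) = \frac{5 \cos{\left(4 \right)}}{4} - \frac{5 \sin{\left(4 \right)}}{16}.

Antiderivative: F(z) = \frac{5 z \cos{\left(2 z \right)}}{8} - \frac{5 \sin{\left(2 z \right)}}{16}; value = \frac{5 \cos{\left(4 \right)}}{4} - \frac{5 \sin{\left(4 \right)}}{16}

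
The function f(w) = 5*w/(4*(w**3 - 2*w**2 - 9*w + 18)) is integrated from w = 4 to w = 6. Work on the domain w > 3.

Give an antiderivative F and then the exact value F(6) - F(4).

Antiderivative: F(w) = 5*log(w - 3)/8 - log(w - 2)/2 - log(w + 3)/8; value = -log(4)/2 - log(9)/8 + log(7)/8 + log(2)/2 + 5*log(3)/8

Factor the denominator (4*(w - 3)*(w - 2)*(w + 3)) and decompose: f = -1/(8*(w + 3)) - 1/(2*(w - 2)) + 5/(8*(w - 3)); each piece integrates to a log, atan, or power term.
F(w) = 5*log(w - 3)/8 - log(w - 2)/2 - log(w + 3)/8 is an antiderivative of f.
Check: d/dw[5*log(w - 3)/8 - log(w - 2)/2 - log(w + 3)/8] = 5*w/(4*w**3 - 8*w**2 - 36*w + 72), which equals f(w).
F(6) = -log(4)/2 - log(9)/8 + 5*log(3)/8; F(4) = -log(2)/2 - log(7)/8.
Integral = F(6) - F(4) = -log(4)/2 - log(9)/8 + log(7)/8 + log(2)/2 + 5*log(3)/8.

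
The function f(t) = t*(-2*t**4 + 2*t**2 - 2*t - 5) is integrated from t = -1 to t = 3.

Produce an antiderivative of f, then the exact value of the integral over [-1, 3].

Antiderivative: F(t) = -t**2*(2*t**4 - 3*t**2 + 4*t + 15)/6; value = -724/3

Since d/dt undoes antidifferentiation here, F'(t) = f(t) is required of F(t).
F(t) = -t**2*(2*t**4 - 3*t**2 + 4*t + 15)/6 is an antiderivative of f.
Check: d/dt[-t**2*(2*t**4 - 3*t**2 + 4*t + 15)/6] = -2*t**5 + 2*t**3 - 2*t**2 - 5*t, which equals f(t).
F(3) = -243; F(-1) = -5/3.
Integral = F(3) - F(-1) = -724/3.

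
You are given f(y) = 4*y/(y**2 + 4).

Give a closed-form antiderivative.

An antiderivative is F(y) = 2*log(y**2 + 4).

f matches the chain-rule pattern g'(h)*h' with inner function h(y) = y**2 + 4; substituting u = h(y) collapses the integral.
Check: d/dy[2*log(y**2 + 4)] = 4*y/(y**2 + 4) = f(y).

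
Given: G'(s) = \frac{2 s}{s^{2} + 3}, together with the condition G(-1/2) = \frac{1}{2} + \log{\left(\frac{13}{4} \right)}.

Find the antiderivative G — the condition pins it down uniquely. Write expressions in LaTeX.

G(s) = \frac{2 \log{\left(s^{2} + 3 \right)} + 1}{2}

G'(s) matches the chain-rule pattern g'(h)*h' with inner function h(s) = s^{2} + 3; substituting u = h(s) collapses the integral.
A general antiderivative is \log{\left(s^{2} + 3 \right)} + C.
The condition gives C = \frac{1}{2} + \log{\left(\frac{13}{4} \right)} - (\log{\left(\frac{13}{4} \right)}) = \frac{1}{2}.
So G(s) = \frac{2 \log{\left(s^{2} + 3 \right)} + 1}{2}.
Check: d/ds[\frac{2 \log{\left(s^{2} + 3 \right)} + 1}{2}] = \frac{2 s}{s^{2} + 3} = G'(s).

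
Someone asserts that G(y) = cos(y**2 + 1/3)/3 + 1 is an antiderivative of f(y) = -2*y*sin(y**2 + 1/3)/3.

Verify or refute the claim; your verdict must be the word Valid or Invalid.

Valid - the claim checks out under differentiation.

d/dy[G] = -2*y*sin(y**2 + 1/3)/3
This equals f(y) exactly, so the claim holds.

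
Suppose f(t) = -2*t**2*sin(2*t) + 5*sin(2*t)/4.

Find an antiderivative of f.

The integrand splits into summands that can be handled one at a time.
Check: d/dt[(8*t**2*cos(2*t) - 8*t*sin(2*t) - 9*cos(2*t))/8] = -2*t**2*sin(2*t) + 5*sin(2*t)/4 = f(t).

An antiderivative is F(t) = (8*t**2*cos(2*t) - 8*t*sin(2*t) - 9*cos(2*t))/8.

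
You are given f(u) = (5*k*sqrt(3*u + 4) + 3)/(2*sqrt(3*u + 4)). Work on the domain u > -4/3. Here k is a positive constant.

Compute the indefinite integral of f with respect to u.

F(u) = 5*k*u/2 + sqrt(3*u + 4) + C

For F(u) to be correct the identity F'(u) - f(u) = 0 must hold.
Check: d/du[5*k*u/2 + sqrt(3*u + 4)] = (5*k*sqrt(3*u + 4) + 3)/(2*sqrt(3*u + 4)) = f(u).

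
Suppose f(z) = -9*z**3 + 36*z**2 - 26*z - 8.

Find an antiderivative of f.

An antiderivative is F(z) = -(-3*z**2/2 + 4*z + 1)**2.

f matches the chain-rule pattern g'(h)*h' with inner function h(z) = -3*z**2/2 + 4*z + 1; substituting u = h(z) collapses the integral.
Check: d/dz[-(-3*z**2/2 + 4*z + 1)**2] = -9*z**3 + 36*z**2 - 26*z - 8 = f(z).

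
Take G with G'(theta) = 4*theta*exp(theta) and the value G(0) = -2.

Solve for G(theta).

G'(theta) has the shape u'v + uv' for u = 4*theta - 4 and v = exp(theta) — it is the derivative of the product u*v.
A general antiderivative is (4*theta - 4)*exp(theta) + C.
The condition gives C = -2 - (-4) = 2.
So G(theta) = 4*theta*exp(theta) - 4*exp(theta) + 2.
Check: d/dtheta[4*theta*exp(theta) - 4*exp(theta) + 2] = 4*theta*exp(theta) = G'(theta).

G(theta) = 4*theta*exp(theta) - 4*exp(theta) + 2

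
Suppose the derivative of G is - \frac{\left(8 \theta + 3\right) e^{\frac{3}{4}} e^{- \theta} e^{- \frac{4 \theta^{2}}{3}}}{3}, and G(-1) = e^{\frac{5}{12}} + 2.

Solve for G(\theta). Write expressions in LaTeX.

G'(\theta) matches the chain-rule pattern g'(h)*h' with inner function h(\theta) = - \frac{4 \theta^{2}}{3} - \theta + \frac{3}{4}; substituting u = h(\theta) collapses the integral.
A general antiderivative is e^{- \frac{4 \theta^{2}}{3} - \theta + \frac{3}{4}} + C.
The condition gives C = e^{\frac{5}{12}} + 2 - (e^{\frac{5}{12}}) = 2.
So G(\theta) = e^{- \frac{4 \theta^{2}}{3} - \theta + \frac{3}{4}} + 2.
Check: d/d\theta[e^{- \frac{4 \theta^{2}}{3} - \theta + \frac{3}{4}} + 2] = \frac{\left(- 8 \theta - 3\right) e^{\frac{3}{4}} e^{- \theta} e^{- \frac{4 \theta^{2}}{3}}}{3}, which equals G'(\theta).

G(\theta) = e^{- \frac{4 \theta^{2}}{3} - \theta + \frac{3}{4}} + 2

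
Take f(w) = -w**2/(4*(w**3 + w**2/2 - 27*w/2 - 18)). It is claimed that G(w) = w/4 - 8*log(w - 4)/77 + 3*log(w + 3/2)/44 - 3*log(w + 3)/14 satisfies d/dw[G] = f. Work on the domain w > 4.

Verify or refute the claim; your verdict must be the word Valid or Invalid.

d/dw[G] = (2*w**3 - w**2 - 27*w - 36)/(8*w**3 + 4*w**2 - 108*w - 144)
d/dw[G] - f(w) = 1/4 != 0.

Invalid: d/dw[G] - f = 1/4, which is not 0.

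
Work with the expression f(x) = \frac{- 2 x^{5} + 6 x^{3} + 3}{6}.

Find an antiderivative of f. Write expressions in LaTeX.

A candidate is checked by its d/dx: the result must match f(x).
Check: d/dx[- \frac{x^{6}}{18} + \frac{x^{4}}{4} + \frac{x}{2}] = - \frac{x^{5}}{3} + x^{3} + \frac{1}{2}, which equals f(x).

An antiderivative is F(x) = - \frac{x^{6}}{18} + \frac{x^{4}}{4} + \frac{x}{2}.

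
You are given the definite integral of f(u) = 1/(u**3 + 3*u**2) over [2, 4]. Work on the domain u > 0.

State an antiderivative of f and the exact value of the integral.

Antiderivative: F(u) = (-u*log(u) + u*log(u + 3) - 3)/(9*u); value = -log(5)/9 - log(4)/9 + log(2)/9 + 1/12 + log(7)/9

Factor the denominator (u**2*(u + 3)) and decompose: f = 1/(9*(u + 3)) - 1/(9*u) + 1/(3*u**2); each piece integrates to a log, atan, or power term.
F(u) = (-u*log(u) + u*log(u + 3) - 3)/(9*u) is an antiderivative of f.
Check: d/du[(-u*log(u) + u*log(u + 3) - 3)/(9*u)] = 1/(u**3 + 3*u**2) = f(u).
F(4) = -log(4)/9 - 1/12 + log(7)/9; F(2) = -1/6 - log(2)/9 + log(5)/9.
Integral = F(4) - F(2) = -log(5)/9 - log(4)/9 + log(2)/9 + 1/12 + log(7)/9.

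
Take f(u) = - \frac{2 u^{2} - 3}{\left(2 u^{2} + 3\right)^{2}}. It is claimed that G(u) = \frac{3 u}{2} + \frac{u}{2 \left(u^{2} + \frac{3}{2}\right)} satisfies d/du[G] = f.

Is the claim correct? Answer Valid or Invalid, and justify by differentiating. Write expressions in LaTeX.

Invalid: d/du[G] - f = \frac{3}{2}, which is not 0.

d/du[G] = \frac{12 u^{4} + 32 u^{2} + 33}{8 u^{4} + 24 u^{2} + 18}
d/du[G] - f(u) = \frac{3}{2} != 0.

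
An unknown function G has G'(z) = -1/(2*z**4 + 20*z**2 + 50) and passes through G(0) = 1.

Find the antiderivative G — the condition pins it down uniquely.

G(z) = -z/(20*z**2 + 100) - sqrt(5)*atan(sqrt(5)*z/5)/100 + 1

Differentiate the proposed G(z) back; it has to land on the given G'(z).
A general antiderivative is -z/(20*z**2 + 100) - sqrt(5)*atan(sqrt(5)*z/5)/100 + C.
The condition gives C = 1 - (0) = 1.
So G(z) = -z/(20*z**2 + 100) - sqrt(5)*atan(sqrt(5)*z/5)/100 + 1.
Check: d/dz[-z/(20*z**2 + 100) - sqrt(5)*atan(sqrt(5)*z/5)/100 + 1] = -1/(2*z**4 + 20*z**2 + 50) = G'(z).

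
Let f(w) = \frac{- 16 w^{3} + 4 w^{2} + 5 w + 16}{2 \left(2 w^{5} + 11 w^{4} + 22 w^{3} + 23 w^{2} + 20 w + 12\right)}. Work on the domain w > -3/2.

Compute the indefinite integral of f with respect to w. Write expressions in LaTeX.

The denominator factors as 2 \left(w + 2\right)^{2} \left(2 w + 3\right) \left(w^{2} + 1\right); partial fractions split f into directly integrable pieces: - \frac{3 \left(w - 2\right)}{10 \left(w^{2} + 1\right)} + \frac{44}{2 w + 3} - \frac{217}{10 \left(w + 2\right)} - \frac{15}{\left(w + 2\right)^{2}}.
Check: d/dw[22 \log{\left(w + \frac{3}{2} \right)} - \frac{217 \log{\left(w + 2 \right)}}{10} - \frac{3 \log{\left(w^{2} + 1 \right)}}{20} + \frac{3 \operatorname{atan}{\left(w \right)}}{5} + \frac{15}{w + 2}] = \frac{- 16 w^{3} + 4 w^{2} + 5 w + 16}{4 w^{5} + 22 w^{4} + 44 w^{3} + 46 w^{2} + 40 w + 24}, which equals f(w).

F(w) = 22 \log{\left(w + \frac{3}{2} \right)} - \frac{217 \log{\left(w + 2 \right)}}{10} - \frac{3 \log{\left(w^{2} + 1 \right)}}{20} + \frac{3 \operatorname{atan}{\left(w \right)}}{5} + \frac{15}{w + 2} + C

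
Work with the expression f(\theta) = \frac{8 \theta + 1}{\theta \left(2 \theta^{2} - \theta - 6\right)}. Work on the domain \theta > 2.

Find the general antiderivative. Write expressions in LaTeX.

F(\theta) = - \frac{\log{\left(\theta \right)}}{6} + \frac{17 \log{\left(\theta - 2 \right)}}{14} - \frac{22 \log{\left(\theta + \frac{3}{2} \right)}}{21} + C

The denominator factors as \theta \left(\theta - 2\right) \left(2 \theta + 3\right); partial fractions split f into directly integrable pieces: - \frac{44}{21 \left(2 \theta + 3\right)} + \frac{17}{14 \left(\theta - 2\right)} - \frac{1}{6 \theta}.
Check: d/d\theta[- \frac{\log{\left(\theta \right)}}{6} + \frac{17 \log{\left(\theta - 2 \right)}}{14} - \frac{22 \log{\left(\theta + \frac{3}{2} \right)}}{21}] = \frac{8 \theta + 1}{2 \theta^{3} - \theta^{2} - 6 \theta}, which equals f(\theta).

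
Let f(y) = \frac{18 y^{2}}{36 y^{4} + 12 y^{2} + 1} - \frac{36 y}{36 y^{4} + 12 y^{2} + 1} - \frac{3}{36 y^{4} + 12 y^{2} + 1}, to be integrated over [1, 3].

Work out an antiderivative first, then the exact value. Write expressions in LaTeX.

Recognize the product-rule pattern: f = u'v + uv' with u = \frac{1}{4 y^{2} + \frac{2}{3}}, v = 2 - 2 y, so integration by parts undoes it.
F(y) = - \frac{2 y}{4 y^{2} + \frac{2}{3}} + \frac{2}{4 y^{2} + \frac{2}{3}} is an antiderivative of f.
Check: d/dy[- \frac{2 y}{4 y^{2} + \frac{2}{3}} + \frac{2}{4 y^{2} + \frac{2}{3}}] = \frac{18 y^{2} - 36 y - 3}{36 y^{4} + 12 y^{2} + 1}, which equals f(y).
F(3) = - \frac{6}{55}; F(1) = 0.
Integral = F(3) - F(1) = - \frac{6}{55}.

Antiderivative: F(y) = - \frac{2 y}{4 y^{2} + \frac{2}{3}} + \frac{2}{4 y^{2} + \frac{2}{3}}; value = - \frac{6}{55}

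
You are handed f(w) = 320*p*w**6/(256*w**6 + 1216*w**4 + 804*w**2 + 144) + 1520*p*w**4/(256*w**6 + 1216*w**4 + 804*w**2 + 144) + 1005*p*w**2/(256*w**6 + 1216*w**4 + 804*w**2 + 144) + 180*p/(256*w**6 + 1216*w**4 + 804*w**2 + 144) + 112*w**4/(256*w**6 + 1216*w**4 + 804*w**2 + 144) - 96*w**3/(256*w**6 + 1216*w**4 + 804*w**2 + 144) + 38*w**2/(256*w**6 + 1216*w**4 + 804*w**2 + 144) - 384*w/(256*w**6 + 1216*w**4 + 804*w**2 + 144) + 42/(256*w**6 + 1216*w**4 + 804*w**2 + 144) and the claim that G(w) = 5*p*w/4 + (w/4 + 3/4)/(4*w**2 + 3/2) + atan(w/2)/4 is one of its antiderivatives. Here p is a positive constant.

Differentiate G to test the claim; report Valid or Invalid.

d/dw[G] = (320*p*w**6 + 1520*p*w**4 + 1005*p*w**2 + 180*p + 112*w**4 - 96*w**3 + 38*w**2 - 384*w + 42)/(256*w**6 + 1216*w**4 + 804*w**2 + 144)
This equals f(w) exactly, so the claim holds.

Valid: G'(w) = f(w).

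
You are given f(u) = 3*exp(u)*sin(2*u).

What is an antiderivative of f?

An antiderivative is F(u) = 3*exp(u)*sin(2*u)/5 - 6*exp(u)*cos(2*u)/5.

Whatever form F(u) takes, F'(u) = f(u) is non-negotiable.
Check: d/du[3*exp(u)*sin(2*u)/5 - 6*exp(u)*cos(2*u)/5] = 3*exp(u)*sin(2*u) = f(u).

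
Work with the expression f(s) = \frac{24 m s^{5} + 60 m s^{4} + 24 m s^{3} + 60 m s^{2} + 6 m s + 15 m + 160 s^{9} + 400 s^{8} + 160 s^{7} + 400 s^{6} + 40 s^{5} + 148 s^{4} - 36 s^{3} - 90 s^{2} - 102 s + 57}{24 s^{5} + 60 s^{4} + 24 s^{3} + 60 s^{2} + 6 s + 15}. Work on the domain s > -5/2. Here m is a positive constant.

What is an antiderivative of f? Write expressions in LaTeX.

An antiderivative is F(s) = m s + \frac{4 s^{5}}{3} + \frac{3 s}{2 s^{2} + 1} + 2 \log{\left(2 s + 5 \right)} + \frac{2}{2 s^{2} + 1}.

Whatever form F(s) takes, F'(s) = f(s) is non-negotiable.
Check: d/ds[m s + \frac{4 s^{5}}{3} + \frac{3 s}{2 s^{2} + 1} + 2 \log{\left(2 s + 5 \right)} + \frac{2}{2 s^{2} + 1}] = \frac{24 m s^{5} + 60 m s^{4} + 24 m s^{3} + 60 m s^{2} + 6 m s + 15 m + 160 s^{9} + 400 s^{8} + 160 s^{7} + 400 s^{6} + 40 s^{5} + 148 s^{4} - 36 s^{3} - 90 s^{2} - 102 s + 57}{24 s^{5} + 60 s^{4} + 24 s^{3} + 60 s^{2} + 6 s + 15} = f(s).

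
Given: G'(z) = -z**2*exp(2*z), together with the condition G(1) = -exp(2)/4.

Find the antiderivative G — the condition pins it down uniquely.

G(z) = -z**2*exp(2*z)/2 + z*exp(2*z)/2 - exp(2*z)/4

Recognize the product-rule pattern: G'(z) = u'v + uv' with u = -z**2/2 + z/2 - 1/4, v = exp(2*z), so integration by parts undoes it.
A general antiderivative is (-2*z**2 + 2*z - 1)*exp(2*z)/4 + C.
The condition gives C = -exp(2)/4 - (-exp(2)/4) = 0.
So G(z) = -z**2*exp(2*z)/2 + z*exp(2*z)/2 - exp(2*z)/4.
Check: d/dz[-z**2*exp(2*z)/2 + z*exp(2*z)/2 - exp(2*z)/4] = -z**2*exp(2*z) = G'(z).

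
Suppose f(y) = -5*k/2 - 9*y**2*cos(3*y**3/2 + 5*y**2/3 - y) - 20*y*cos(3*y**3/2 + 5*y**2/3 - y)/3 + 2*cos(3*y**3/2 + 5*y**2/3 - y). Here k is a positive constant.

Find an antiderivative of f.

An antiderivative is F(y) = (-5*k*y - 4*sin(3*y**3/2 + 5*y**2/3 - y))/2.

The integrand splits into summands that can be handled one at a time.
Check: d/dy[(-5*k*y - 4*sin(3*y**3/2 + 5*y**2/3 - y))/2] = -5*k/2 - 9*y**2*cos(3*y**3/2 + 5*y**2/3 - y) - 20*y*cos(3*y**3/2 + 5*y**2/3 - y)/3 + 2*cos(3*y**3/2 + 5*y**2/3 - y) = f(y).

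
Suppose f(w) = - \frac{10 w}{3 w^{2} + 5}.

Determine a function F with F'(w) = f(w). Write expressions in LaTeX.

f matches the chain-rule pattern g'(h)*h' with inner function h(w) = \frac{3 w^{2}}{2} + \frac{5}{2}; substituting u = h(w) collapses the integral.
Check: d/dw[- \frac{5 \log{\left(\frac{3 w^{2}}{2} + \frac{5}{2} \right)}}{3}] = - \frac{10 w}{3 w^{2} + 5} = f(w).

An antiderivative is F(w) = - \frac{5 \log{\left(\frac{3 w^{2}}{2} + \frac{5}{2} \right)}}{3}.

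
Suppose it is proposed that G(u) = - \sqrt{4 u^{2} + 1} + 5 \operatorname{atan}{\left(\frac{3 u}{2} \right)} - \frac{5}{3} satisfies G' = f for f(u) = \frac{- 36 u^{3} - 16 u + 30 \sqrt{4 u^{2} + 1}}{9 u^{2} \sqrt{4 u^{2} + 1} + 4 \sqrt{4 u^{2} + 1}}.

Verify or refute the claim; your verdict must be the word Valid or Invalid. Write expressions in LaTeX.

d/du[G] = \frac{- 36 u^{3} - 16 u + 30 \sqrt{4 u^{2} + 1}}{9 u^{2} \sqrt{4 u^{2} + 1} + 4 \sqrt{4 u^{2} + 1}}
This equals f(u) exactly, so the claim holds.

Valid - differentiating G returns exactly f.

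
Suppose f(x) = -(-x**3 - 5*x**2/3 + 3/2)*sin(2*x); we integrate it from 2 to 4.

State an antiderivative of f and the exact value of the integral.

A candidate is checked by its d/dx: the result must match f(x).
F(x) = -(12*x**3*cos(2*x) - 18*x**2*sin(2*x) + 20*x**2*cos(2*x) - 20*x*sin(2*x) - 18*x*cos(2*x) + 9*sin(2*x) - 28*cos(2*x))/24 is an antiderivative of f.
Check: d/dx[-(12*x**3*cos(2*x) - 18*x**2*sin(2*x) + 20*x**2*cos(2*x) - 20*x*sin(2*x) - 18*x*cos(2*x) + 9*sin(2*x) - 28*cos(2*x))/24] = x**3*sin(2*x) + 5*x**2*sin(2*x)/3 - 3*sin(2*x)/2, which equals f(x).
F(4) = -247*cos(8)/6 + 359*sin(8)/24; F(2) = 103*sin(4)/24 - 14*cos(4)/3.
Integral = F(4) - F(2) = 14*cos(4)/3 - 103*sin(4)/24 - 247*cos(8)/6 + 359*sin(8)/24.

Antiderivative: F(x) = -(12*x**3*cos(2*x) - 18*x**2*sin(2*x) + 20*x**2*cos(2*x) - 20*x*sin(2*x) - 18*x*cos(2*x) + 9*sin(2*x) - 28*cos(2*x))/24; value = 14*cos(4)/3 - 103*sin(4)/24 - 247*cos(8)/6 + 359*sin(8)/24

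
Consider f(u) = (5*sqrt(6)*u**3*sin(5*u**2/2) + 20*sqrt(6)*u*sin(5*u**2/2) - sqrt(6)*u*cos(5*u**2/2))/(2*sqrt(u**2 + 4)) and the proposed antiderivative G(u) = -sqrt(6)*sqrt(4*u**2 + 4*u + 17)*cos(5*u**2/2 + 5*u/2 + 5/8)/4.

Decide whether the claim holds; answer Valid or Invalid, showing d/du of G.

d/du[G] = (40*sqrt(6)*u**3*sin(5*u**2/2 + 5*u/2 + 5/8) + 60*sqrt(6)*u**2*sin(5*u**2/2 + 5*u/2 + 5/8) + 190*sqrt(6)*u*sin(5*u**2/2 + 5*u/2 + 5/8) - 8*sqrt(6)*u*cos(5*u**2/2 + 5*u/2 + 5/8) + 85*sqrt(6)*sin(5*u**2/2 + 5*u/2 + 5/8) - 4*sqrt(6)*cos(5*u**2/2 + 5*u/2 + 5/8))/(8*sqrt(4*u**2 + 4*u + 17))
d/du[G] - f(u) = sqrt(2)*(40*sqrt(3)*u**3*sqrt(u**2 + 4)*sin(5*u**2/2 + 5*u/2 + 5/8) - 20*sqrt(3)*u**3*sqrt(4*u**2 + 4*u + 17)*sin(5*u**2/2) + 60*sqrt(3)*u**2*sqrt(u**2 + 4)*sin(5*u**2/2 + 5*u/2 + 5/8) + 190*sqrt(3)*u*sqrt(u**2 + 4)*sin(5*u**2/2 + 5*u/2 + 5/8) - 8*sqrt(3)*u*sqrt(u**2 + 4)*cos(5*u**2/2 + 5*u/2 + 5/8) - 80*sqrt(3)*u*sqrt(4*u**2 + 4*u + 17)*sin(5*u**2/2) + 4*sqrt(3)*u*sqrt(4*u**2 + 4*u + 17)*cos(5*u**2/2) + 85*sqrt(3)*sqrt(u**2 + 4)*sin(5*u**2/2 + 5*u/2 + 5/8) - 4*sqrt(3)*sqrt(u**2 + 4)*cos(5*u**2/2 + 5*u/2 + 5/8))/(8*sqrt(u**2 + 4)*sqrt(4*u**2 + 4*u + 17)) != 0.

Invalid: d/du[G] - f = sqrt(2)*(40*sqrt(3)*u**3*sqrt(u**2 + 4)*sin(5*u**2/2 + 5*u/2 + 5/8) - 20*sqrt(3)*u**3*sqrt(4*u**2 + 4*u + 17)*sin(5*u**2/2) + 60*sqrt(3)*u**2*sqrt(u**2 + 4)*sin(5*u**2/2 + 5*u/2 + 5/8) + 190*sqrt(3)*u*sqrt(u**2 + 4)*sin(5*u**2/2 + 5*u/2 + 5/8) - 8*sqrt(3)*u*sqrt(u**2 + 4)*cos(5*u**2/2 + 5*u/2 + 5/8) - 80*sqrt(3)*u*sqrt(4*u**2 + 4*u + 17)*sin(5*u**2/2) + 4*sqrt(3)*u*sqrt(4*u**2 + 4*u + 17)*cos(5*u**2/2) + 85*sqrt(3)*sqrt(u**2 + 4)*sin(5*u**2/2 + 5*u/2 + 5/8) - 4*sqrt(3)*sqrt(u**2 + 4)*cos(5*u**2/2 + 5*u/2 + 5/8))/(8*sqrt(u**2 + 4)*sqrt(4*u**2 + 4*u + 17)), which is not 0.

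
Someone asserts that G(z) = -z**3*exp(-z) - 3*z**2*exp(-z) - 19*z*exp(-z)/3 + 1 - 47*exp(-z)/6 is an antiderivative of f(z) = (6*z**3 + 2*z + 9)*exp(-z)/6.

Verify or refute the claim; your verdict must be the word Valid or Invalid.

d/dz[G] = (6*z**3 + 2*z + 9)*exp(-z)/6
This equals f(z) exactly, so the claim holds.

Valid - differentiating G returns exactly f.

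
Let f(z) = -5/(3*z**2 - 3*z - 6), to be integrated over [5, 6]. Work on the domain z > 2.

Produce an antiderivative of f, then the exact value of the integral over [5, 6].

The denominator factors as 3*(z - 2)*(z + 1); partial fractions split f into directly integrable pieces: 5/(9*(z + 1)) - 5/(9*(z - 2)).
F(z) = 5*(-log(z - 2) + log(z + 1))/9 is an antiderivative of f.
Check: d/dz[5*(-log(z - 2) + log(z + 1))/9] = -5/(3*z**2 - 3*z - 6) = f(z).
F(6) = -5*log(4)/9 + 5*log(7)/9; F(5) = -5*log(3)/9 + 5*log(6)/9.
Integral = F(6) - F(5) = -5*log(6)/9 - 5*log(4)/9 + 5*log(3)/9 + 5*log(7)/9.

Antiderivative: F(z) = 5*(-log(z - 2) + log(z + 1))/9; value = -5*log(6)/9 - 5*log(4)/9 + 5*log(3)/9 + 5*log(7)/9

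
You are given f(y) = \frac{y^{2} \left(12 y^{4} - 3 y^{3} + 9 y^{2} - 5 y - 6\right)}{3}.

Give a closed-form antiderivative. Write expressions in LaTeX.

An antiderivative is F(y) = \frac{4 y^{7}}{7} - \frac{y^{6}}{6} + \frac{3 y^{5}}{5} - \frac{5 y^{4}}{12} - \frac{2 y^{3}}{3}.

For F(y) to be correct the identity F'(y) - f(y) = 0 must hold.
Check: d/dy[\frac{4 y^{7}}{7} - \frac{y^{6}}{6} + \frac{3 y^{5}}{5} - \frac{5 y^{4}}{12} - \frac{2 y^{3}}{3}] = 4 y^{6} - y^{5} + 3 y^{4} - \frac{5 y^{3}}{3} - 2 y^{2}, which equals f(y).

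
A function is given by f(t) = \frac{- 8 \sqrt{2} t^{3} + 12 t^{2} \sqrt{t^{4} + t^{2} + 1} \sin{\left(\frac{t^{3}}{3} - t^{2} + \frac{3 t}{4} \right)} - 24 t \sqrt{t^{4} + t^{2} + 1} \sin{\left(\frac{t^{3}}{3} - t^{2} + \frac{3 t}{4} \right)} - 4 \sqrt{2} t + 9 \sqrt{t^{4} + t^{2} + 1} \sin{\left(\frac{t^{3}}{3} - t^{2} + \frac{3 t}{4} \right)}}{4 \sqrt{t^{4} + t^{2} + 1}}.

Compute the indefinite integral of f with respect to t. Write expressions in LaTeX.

Any candidate F(t) must reproduce f(t) exactly when differentiated.
Check: d/dt[- \sqrt{2 t^{4} + 2 t^{2} + 2} - 3 \cos{\left(\frac{t^{3}}{3} - t^{2} + \frac{3 t}{4} \right)}] = \frac{- 8 \sqrt{2} t^{3} + 12 t^{2} \sqrt{t^{4} + t^{2} + 1} \sin{\left(\frac{t^{3}}{3} - t^{2} + \frac{3 t}{4} \right)} - 24 t \sqrt{t^{4} + t^{2} + 1} \sin{\left(\frac{t^{3}}{3} - t^{2} + \frac{3 t}{4} \right)} - 4 \sqrt{2} t + 9 \sqrt{t^{4} + t^{2} + 1} \sin{\left(\frac{t^{3}}{3} - t^{2} + \frac{3 t}{4} \right)}}{4 \sqrt{t^{4} + t^{2} + 1}} = f(t).

F(t) = - \sqrt{2 t^{4} + 2 t^{2} + 2} - 3 \cos{\left(\frac{t^{3}}{3} - t^{2} + \frac{3 t}{4} \right)} + C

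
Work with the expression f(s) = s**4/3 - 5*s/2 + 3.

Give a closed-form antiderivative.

The integrand splits into summands that can be handled one at a time.
Check: d/ds[s*(4*s**4 - 75*s + 180)/60] = s**4/3 - 5*s/2 + 3 = f(s).

An antiderivative is F(s) = s*(4*s**4 - 75*s + 180)/60.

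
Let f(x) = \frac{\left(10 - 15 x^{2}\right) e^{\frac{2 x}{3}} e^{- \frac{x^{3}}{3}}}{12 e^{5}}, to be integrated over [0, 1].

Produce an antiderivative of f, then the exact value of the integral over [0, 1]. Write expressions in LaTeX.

The substitution u = - \frac{x^{3}}{3} + \frac{2 x}{3} - 5 works: f is exactly (dF/du)*(du/dx) for that inner function.
F(x) = \frac{5 e^{\frac{2 x}{3}} e^{- \frac{x^{3}}{3}}}{4 e^{5}} is an antiderivative of f.
Check: d/dx[\frac{5 e^{\frac{2 x}{3}} e^{- \frac{x^{3}}{3}}}{4 e^{5}}] = \frac{\left(- 15 x^{2} e^{\frac{2 x}{3}} + 10 e^{\frac{2 x}{3}}\right) e^{- \frac{x^{3}}{3}}}{12 e^{5}}, which equals f(x).
F(1) = \frac{5}{4 e^{\frac{14}{3}}}; F(0) = \frac{5}{4 e^{5}}.
Integral = F(1) - F(0) = - \frac{5}{4 e^{5}} + \frac{5}{4 e^{\frac{14}{3}}}.

Antiderivative: F(x) = \frac{5 e^{\frac{2 x}{3}} e^{- \frac{x^{3}}{3}}}{4 e^{5}}; value = - \frac{5}{4 e^{5}} + \frac{5}{4 e^{\frac{14}{3}}}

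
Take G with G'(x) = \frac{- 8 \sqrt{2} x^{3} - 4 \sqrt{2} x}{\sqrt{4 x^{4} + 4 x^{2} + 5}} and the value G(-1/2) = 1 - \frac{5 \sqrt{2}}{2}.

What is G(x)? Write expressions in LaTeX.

G'(x) matches the chain-rule pattern g'(h)*h' with inner function h(x) = 2 x^{4} + 2 x^{2} + \frac{5}{2}; substituting u = h(x) collapses the integral.
A general antiderivative is - 2 \sqrt{2 x^{4} + 2 x^{2} + \frac{5}{2}} + C.
The condition gives C = 1 - \frac{5 \sqrt{2}}{2} - (- \frac{5 \sqrt{2}}{2}) = 1.
So G(x) = - \sqrt{2} \sqrt{4 x^{4} + 4 x^{2} + 5} + 1.
Check: d/dx[- \sqrt{2} \sqrt{4 x^{4} + 4 x^{2} + 5} + 1] = \frac{- 8 \sqrt{2} x^{3} - 4 \sqrt{2} x}{\sqrt{4 x^{4} + 4 x^{2} + 5}} = G'(x).

G(x) = - \sqrt{2} \sqrt{4 x^{4} + 4 x^{2} + 5} + 1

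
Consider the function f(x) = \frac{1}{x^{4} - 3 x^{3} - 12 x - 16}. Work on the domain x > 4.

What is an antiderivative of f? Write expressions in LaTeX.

The denominator factors as \left(x - 4\right) \left(x + 1\right) \left(x^{2} + 4\right); partial fractions split f into directly integrable pieces: \frac{3 x - 8}{100 \left(x^{2} + 4\right)} - \frac{1}{25 \left(x + 1\right)} + \frac{1}{100 \left(x - 4\right)}.
Check: d/dx[\frac{2 \log{\left(x - 4 \right)} - 8 \log{\left(x + 1 \right)} + 3 \log{\left(x^{2} + 4 \right)} - 8 \operatorname{atan}{\left(\frac{x}{2} \right)}}{200}] = \frac{1}{x^{4} - 3 x^{3} - 12 x - 16} = f(x).

An antiderivative is F(x) = \frac{2 \log{\left(x - 4 \right)} - 8 \log{\left(x + 1 \right)} + 3 \log{\left(x^{2} + 4 \right)} - 8 \operatorname{atan}{\left(\frac{x}{2} \right)}}{200}.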